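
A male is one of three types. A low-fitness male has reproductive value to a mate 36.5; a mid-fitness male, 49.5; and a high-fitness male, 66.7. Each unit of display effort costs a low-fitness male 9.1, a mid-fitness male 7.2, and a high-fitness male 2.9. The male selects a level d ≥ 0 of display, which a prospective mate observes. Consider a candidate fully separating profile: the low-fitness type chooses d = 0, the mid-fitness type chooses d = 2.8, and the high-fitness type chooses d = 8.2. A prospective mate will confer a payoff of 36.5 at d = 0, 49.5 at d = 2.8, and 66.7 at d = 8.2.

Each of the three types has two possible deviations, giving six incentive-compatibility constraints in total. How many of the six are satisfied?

5

High-fitness (own payoff 66.7 − 2.9×8.2 = 42.92): to d=0 gives 36.5 → no gain ✓; to d=2.8 gives 49.5 − 2.9×2.8 = 41.38 → no gain ✓.
Mid-fitness (own payoff 49.5 − 7.2×2.8 = 29.34): to d=0 gives 36.5 → profitable ✗; to d=8.2 gives 66.7 − 7.2×8.2 = 7.66 → no gain ✓.
Low-fitness (own payoff 36.5): to d=2.8 gives 49.5 − 9.1×2.8 = 24.02 → no gain ✓; to d=8.2 gives 66.7 − 9.1×8.2 = -7.92 → no gain ✓.
5 of the 6 constraints hold; not an equilibrium.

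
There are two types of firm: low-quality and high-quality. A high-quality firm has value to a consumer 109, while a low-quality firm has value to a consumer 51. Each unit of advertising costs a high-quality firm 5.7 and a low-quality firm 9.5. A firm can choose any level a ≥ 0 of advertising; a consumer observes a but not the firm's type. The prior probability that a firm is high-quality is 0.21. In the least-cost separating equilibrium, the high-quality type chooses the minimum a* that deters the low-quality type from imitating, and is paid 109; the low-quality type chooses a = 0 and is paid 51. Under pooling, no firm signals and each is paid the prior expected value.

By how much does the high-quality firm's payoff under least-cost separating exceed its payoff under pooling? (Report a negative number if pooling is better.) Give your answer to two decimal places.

11.02

Least-cost separating signal: a* solves 51 = 109 − 9.5·a*, so a* = (109 − 51)/9.5 ≈ 6.1053.
High-quality type's separating payoff: 109 − 5.7 × a* = 109 − 5.7 × (109 − 51)/9.5 = 109 − 330.6/9.5 = 74.2.
Pooling payoff: 0.21 × 109 + 0.79 × 51 = 63.18.
Difference: 74.2 − 63.18 = 11.02.
The high-quality type prefers to separate.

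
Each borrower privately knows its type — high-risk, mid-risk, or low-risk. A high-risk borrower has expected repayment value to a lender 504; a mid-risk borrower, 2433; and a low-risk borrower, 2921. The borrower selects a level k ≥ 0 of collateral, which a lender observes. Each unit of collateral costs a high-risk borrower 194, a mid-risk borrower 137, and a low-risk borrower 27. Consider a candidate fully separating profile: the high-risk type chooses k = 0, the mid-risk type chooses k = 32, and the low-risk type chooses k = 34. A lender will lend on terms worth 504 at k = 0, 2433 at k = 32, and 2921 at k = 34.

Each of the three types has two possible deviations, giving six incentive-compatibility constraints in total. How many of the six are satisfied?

Mid-risk (own payoff 2433 − 137×32 = -1951): to k=0 gives 504 → profitable ✗; to k=34 gives 2921 − 137×34 = -1737 → profitable ✗.
High-risk (own payoff 504): to k=32 gives 2433 − 194×32 = -3775 → no gain ✓; to k=34 gives 2921 − 194×34 = -3675 → no gain ✓.
Low-risk (own payoff 2921 − 27×34 = 2003): to k=0 gives 504 → no gain ✓; to k=32 gives 2433 − 27×32 = 1569 → no gain ✓.
4 of the 6 constraints hold; not an equilibrium.

4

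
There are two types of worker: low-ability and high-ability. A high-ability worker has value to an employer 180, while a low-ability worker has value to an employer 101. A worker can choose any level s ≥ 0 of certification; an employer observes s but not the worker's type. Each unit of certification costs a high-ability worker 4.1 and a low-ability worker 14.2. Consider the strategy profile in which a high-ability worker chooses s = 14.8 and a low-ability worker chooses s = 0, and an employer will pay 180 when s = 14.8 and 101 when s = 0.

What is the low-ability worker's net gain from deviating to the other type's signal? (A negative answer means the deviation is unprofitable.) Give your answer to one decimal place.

-131.2

Playing s = 0 the low-ability worker receives 101.
Deviating to s = 14.8 brings payment 180 at cost 14.2 × 14.8 = 210.16, netting -30.16.
Gain from deviating: -30.16 − 101 = -131.16, i.e. -131.2 to one decimal place.
The gain is negative, so the low-ability type's incentive-compatibility constraint is satisfied.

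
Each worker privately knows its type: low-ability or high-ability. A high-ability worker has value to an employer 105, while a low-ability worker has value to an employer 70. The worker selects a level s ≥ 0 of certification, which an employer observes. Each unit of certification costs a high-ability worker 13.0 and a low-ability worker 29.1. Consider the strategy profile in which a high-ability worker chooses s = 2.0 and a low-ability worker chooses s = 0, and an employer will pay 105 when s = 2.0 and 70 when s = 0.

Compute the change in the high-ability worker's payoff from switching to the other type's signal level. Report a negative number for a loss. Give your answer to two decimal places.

-9.00

Playing s = 2.0 the high-ability worker receives 105 − 13.0 × 2.0 = 79.
Deviating to s = 0 yields 70 instead.
Gain from deviating: 70 − 79 = -9.00.
The gain is negative, so the high-ability type's incentive-compatibility constraint is satisfied.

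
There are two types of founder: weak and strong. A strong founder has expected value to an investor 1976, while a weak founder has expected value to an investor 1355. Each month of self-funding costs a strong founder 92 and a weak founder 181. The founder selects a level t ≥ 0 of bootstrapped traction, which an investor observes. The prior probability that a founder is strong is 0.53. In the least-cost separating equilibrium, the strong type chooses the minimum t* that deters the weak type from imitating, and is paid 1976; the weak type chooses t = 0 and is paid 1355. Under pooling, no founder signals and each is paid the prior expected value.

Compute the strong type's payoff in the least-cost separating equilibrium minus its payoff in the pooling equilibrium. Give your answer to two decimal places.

Least-cost separating signal: t* solves 1355 = 1976 − 181·t*, so t* = (1976 − 1355)/181 ≈ 3.4309.
Strong type's separating payoff: 1976 − 92 × t* = 1976 − 92 × (1976 − 1355)/181 = 1976 − 57132/181 ≈ 1660.3536.
Pooling payoff: 0.53 × 1976 + 0.47 × 1355 = 1684.13.
Difference: 1660.3536 − 1684.13 = -23.7764, i.e. -23.78 to two decimal places.
The strong type would prefer the pooling outcome.

-23.78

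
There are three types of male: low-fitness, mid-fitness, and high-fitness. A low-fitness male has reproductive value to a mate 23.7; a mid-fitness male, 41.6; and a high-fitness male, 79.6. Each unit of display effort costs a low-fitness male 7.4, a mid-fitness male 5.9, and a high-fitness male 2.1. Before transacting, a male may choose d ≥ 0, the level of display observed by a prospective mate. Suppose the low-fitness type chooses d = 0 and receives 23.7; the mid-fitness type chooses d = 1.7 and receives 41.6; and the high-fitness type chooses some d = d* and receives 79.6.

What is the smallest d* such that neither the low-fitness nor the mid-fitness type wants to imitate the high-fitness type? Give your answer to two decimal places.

Mid-fitness type (on-path payoff 41.6 − 5.9×1.7 = 31.57) won't mimic when 31.57 ≥ 79.6 − 5.9·d*, i.e. d* ≥ 8.14.
Low-fitness type (on-path payoff 23.7) won't mimic when 23.7 ≥ 79.6 − 7.4·d*, i.e. d* ≥ 7.55.
Both must hold, so d* = max(7.55, 8.14) = 8.14. The mid-fitness type's constraint binds.

8.14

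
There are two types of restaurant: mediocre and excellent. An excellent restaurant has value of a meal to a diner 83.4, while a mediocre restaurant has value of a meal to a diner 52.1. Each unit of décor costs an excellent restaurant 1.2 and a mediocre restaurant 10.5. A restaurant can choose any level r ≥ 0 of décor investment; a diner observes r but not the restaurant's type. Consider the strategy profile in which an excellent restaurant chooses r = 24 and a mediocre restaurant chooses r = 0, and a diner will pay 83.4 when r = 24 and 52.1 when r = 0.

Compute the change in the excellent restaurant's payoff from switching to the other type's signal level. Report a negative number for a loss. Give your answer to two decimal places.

Playing r = 24 the excellent restaurant receives 83.4 − 1.2 × 24 = 54.6.
Deviating to r = 0 yields 52.1 instead.
Gain from deviating: 52.1 − 54.6 = -2.50.
The gain is negative, so the excellent type's incentive-compatibility constraint is satisfied.

-2.50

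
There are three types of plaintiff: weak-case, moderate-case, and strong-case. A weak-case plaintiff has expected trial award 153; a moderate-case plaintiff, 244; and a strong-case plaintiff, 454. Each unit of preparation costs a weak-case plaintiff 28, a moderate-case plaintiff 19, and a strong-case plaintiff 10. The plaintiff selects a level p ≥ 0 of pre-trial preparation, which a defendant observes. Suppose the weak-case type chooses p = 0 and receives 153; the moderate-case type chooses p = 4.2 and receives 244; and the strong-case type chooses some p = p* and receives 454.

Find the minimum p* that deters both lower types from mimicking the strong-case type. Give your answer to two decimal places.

15.25

Weak-case type (on-path payoff 153) won't mimic when 153 ≥ 454 − 28·p*, i.e. p* ≥ 10.75.
Moderate-case type (on-path payoff 244 − 19×4.2 = 164.2) won't mimic when 164.2 ≥ 454 − 19·p*, i.e. p* ≥ 15.25.
Both must hold, so p* = max(10.75, 15.25) = 15.25. The moderate-case type's constraint binds.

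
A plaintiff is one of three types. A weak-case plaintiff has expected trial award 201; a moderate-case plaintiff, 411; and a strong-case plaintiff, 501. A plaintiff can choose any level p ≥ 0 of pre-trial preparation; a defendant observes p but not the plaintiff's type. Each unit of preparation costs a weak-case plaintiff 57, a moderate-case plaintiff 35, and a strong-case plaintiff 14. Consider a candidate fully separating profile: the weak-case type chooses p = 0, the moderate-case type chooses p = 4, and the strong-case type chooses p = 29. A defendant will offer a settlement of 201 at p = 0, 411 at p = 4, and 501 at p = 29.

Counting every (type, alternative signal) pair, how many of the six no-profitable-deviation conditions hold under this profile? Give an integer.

Moderate-case (own payoff 411 − 35×4 = 271): to p=0 gives 201 → no gain ✓; to p=29 gives 501 − 35×29 = -514 → no gain ✓.
Weak-case (own payoff 201): to p=4 gives 411 − 57×4 = 183 → no gain ✓; to p=29 gives 501 − 57×29 = -1152 → no gain ✓.
Strong-case (own payoff 501 − 14×29 = 95): to p=0 gives 201 → profitable ✗; to p=4 gives 411 − 14×4 = 355 → profitable ✗.
4 of the 6 constraints hold; not an equilibrium.

4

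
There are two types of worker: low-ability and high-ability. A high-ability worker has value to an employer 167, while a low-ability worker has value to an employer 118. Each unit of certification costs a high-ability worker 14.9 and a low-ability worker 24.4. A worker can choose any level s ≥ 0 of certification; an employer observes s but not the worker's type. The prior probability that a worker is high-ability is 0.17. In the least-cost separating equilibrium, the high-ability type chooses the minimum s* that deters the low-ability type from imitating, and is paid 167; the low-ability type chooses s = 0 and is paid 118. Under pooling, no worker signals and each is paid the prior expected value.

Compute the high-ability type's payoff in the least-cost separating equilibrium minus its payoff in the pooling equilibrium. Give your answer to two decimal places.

Least-cost separating signal: s* solves 118 = 167 − 24.4·s*, so s* = (167 − 118)/24.4 ≈ 2.0082.
High-ability type's separating payoff: 167 − 14.9 × s* = 167 − 14.9 × (167 − 118)/24.4 = 167 − 730.1/24.4 ≈ 137.0779.
Pooling payoff: 0.17 × 167 + 0.83 × 118 = 126.33.
Difference: 137.0779 − 126.33 = 10.7479, i.e. 10.75 to two decimal places.
The high-ability type prefers to separate.

10.75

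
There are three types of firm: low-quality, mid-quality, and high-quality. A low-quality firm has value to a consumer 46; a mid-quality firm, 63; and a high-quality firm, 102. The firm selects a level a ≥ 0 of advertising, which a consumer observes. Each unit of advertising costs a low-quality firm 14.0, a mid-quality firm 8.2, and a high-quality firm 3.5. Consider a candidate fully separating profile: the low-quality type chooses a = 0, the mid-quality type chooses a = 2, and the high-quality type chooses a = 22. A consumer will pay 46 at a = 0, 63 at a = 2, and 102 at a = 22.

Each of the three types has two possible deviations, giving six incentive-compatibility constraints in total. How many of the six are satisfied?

High-quality (own payoff 102 − 3.5×22 = 25): to a=0 gives 46 → profitable ✗; to a=2 gives 63 − 3.5×2 = 56 → profitable ✗.
Low-quality (own payoff 46): to a=2 gives 63 − 14.0×2 = 35 → no gain ✓; to a=22 gives 102 − 14.0×22 = -206 → no gain ✓.
Mid-quality (own payoff 63 − 8.2×2 = 46.6): to a=0 gives 46 → no gain ✓; to a=22 gives 102 − 8.2×22 = -78.4 → no gain ✓.
4 of the 6 constraints hold; not an equilibrium.

4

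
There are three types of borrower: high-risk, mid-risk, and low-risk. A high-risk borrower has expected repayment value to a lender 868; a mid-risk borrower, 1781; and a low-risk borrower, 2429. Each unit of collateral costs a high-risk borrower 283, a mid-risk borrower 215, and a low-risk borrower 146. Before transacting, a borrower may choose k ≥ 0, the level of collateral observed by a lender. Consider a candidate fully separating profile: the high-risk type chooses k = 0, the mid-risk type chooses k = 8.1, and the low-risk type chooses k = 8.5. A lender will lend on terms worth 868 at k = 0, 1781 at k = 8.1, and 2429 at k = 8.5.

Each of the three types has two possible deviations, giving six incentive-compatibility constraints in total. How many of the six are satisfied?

Mid-risk (own payoff 1781 − 215×8.1 = 39.5): to k=0 gives 868 → profitable ✗; to k=8.5 gives 2429 − 215×8.5 = 601.5 → profitable ✗.
High-risk (own payoff 868): to k=8.1 gives 1781 − 283×8.1 = -511.3 → no gain ✓; to k=8.5 gives 2429 − 283×8.5 = 23.5 → no gain ✓.
Low-risk (own payoff 2429 − 146×8.5 = 1188): to k=0 gives 868 → no gain ✓; to k=8.1 gives 1781 − 146×8.1 = 598.4 → no gain ✓.
4 of the 6 constraints hold; not an equilibrium.

4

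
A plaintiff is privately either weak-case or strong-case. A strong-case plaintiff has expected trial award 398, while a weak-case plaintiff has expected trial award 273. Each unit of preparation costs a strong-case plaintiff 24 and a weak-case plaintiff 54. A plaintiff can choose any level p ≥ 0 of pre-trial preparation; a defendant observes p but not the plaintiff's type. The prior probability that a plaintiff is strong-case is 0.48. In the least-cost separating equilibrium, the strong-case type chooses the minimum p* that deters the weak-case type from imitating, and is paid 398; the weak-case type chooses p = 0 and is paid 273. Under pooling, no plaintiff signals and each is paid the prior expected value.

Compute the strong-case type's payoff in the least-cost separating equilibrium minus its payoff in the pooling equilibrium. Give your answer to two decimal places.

9.44

Least-cost separating signal: p* solves 273 = 398 − 54·p*, so p* = (398 − 273)/54 ≈ 2.3148.
Strong-case type's separating payoff: 398 − 24 × p* = 398 − 24 × (398 − 273)/54 = 398 − 3000/54 ≈ 342.4444.
Pooling payoff: 0.48 × 398 + 0.52 × 273 = 333.
Difference: 342.4444 − 333 = 9.4444, i.e. 9.44 to two decimal places.
The strong-case type prefers to separate.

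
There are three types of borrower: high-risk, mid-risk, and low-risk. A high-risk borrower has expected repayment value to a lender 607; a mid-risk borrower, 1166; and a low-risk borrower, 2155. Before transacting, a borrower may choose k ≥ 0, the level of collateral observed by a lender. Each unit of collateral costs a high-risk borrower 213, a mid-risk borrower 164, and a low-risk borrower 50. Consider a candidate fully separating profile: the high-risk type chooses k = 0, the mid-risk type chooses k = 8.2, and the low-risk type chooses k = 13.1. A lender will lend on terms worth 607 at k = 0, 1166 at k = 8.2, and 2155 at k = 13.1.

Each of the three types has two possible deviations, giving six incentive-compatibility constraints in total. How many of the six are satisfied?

4

Mid-risk (own payoff 1166 − 164×8.2 = -178.8): to k=0 gives 607 → profitable ✗; to k=13.1 gives 2155 − 164×13.1 = 6.6 → profitable ✗.
High-risk (own payoff 607): to k=8.2 gives 1166 − 213×8.2 = -580.6 → no gain ✓; to k=13.1 gives 2155 − 213×13.1 = -635.3 → no gain ✓.
Low-risk (own payoff 2155 − 50×13.1 = 1500): to k=0 gives 607 → no gain ✓; to k=8.2 gives 1166 − 50×8.2 = 756 → no gain ✓.
4 of the 6 constraints hold; not an equilibrium.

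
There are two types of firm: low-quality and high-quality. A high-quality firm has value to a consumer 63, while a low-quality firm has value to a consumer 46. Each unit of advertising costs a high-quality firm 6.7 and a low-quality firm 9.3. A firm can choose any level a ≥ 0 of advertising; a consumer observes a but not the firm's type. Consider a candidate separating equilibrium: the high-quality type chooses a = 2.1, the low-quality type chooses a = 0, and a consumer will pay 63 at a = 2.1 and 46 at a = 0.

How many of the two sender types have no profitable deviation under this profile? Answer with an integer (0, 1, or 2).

2

Low-quality type: stay at 0 → 46; mimic → 63 − 9.3 × 2.1 = 43.47. IC holds (46 ≥ 43.47).
High-quality type: signal → 63 − 6.7 × 2.1 = 48.93; deviate to 0 → 46. IC holds (48.93 ≥ 46).
2 of 2 constraints hold, so this is a separating equilibrium.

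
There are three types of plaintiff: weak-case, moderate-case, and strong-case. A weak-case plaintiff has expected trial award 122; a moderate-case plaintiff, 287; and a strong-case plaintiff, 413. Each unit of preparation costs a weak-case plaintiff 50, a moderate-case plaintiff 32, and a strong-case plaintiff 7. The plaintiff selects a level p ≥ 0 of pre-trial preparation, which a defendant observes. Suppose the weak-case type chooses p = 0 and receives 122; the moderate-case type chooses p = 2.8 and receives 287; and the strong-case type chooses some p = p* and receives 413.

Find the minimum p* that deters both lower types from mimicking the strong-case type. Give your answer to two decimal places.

Moderate-case type (on-path payoff 287 − 32×2.8 = 197.4) won't mimic when 197.4 ≥ 413 − 32·p*, i.e. p* ≥ 6.74.
Weak-case type (on-path payoff 122) won't mimic when 122 ≥ 413 − 50·p*, i.e. p* ≥ 5.82.
Both must hold, so p* = max(5.82, 6.74) = 6.74. The moderate-case type's constraint binds.

6.74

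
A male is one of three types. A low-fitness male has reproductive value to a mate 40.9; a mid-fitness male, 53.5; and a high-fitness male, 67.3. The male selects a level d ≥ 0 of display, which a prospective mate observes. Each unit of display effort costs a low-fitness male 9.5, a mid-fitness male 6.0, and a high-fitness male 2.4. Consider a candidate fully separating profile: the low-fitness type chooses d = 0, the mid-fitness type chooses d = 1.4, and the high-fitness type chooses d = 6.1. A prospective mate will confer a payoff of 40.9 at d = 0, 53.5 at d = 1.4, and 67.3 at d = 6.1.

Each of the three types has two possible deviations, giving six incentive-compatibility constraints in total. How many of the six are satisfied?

High-fitness (own payoff 67.3 − 2.4×6.1 = 52.66): to d=0 gives 40.9 → no gain ✓; to d=1.4 gives 53.5 − 2.4×1.4 = 50.14 → no gain ✓.
Mid-fitness (own payoff 53.5 − 6.0×1.4 = 45.1): to d=0 gives 40.9 → no gain ✓; to d=6.1 gives 67.3 − 6.0×6.1 = 30.7 → no gain ✓.
Low-fitness (own payoff 40.9): to d=1.4 gives 53.5 − 9.5×1.4 = 40.2 → no gain ✓; to d=6.1 gives 67.3 − 9.5×6.1 = 9.35 → no gain ✓.
6 of the 6 constraints hold; this profile is a separating equilibrium.

6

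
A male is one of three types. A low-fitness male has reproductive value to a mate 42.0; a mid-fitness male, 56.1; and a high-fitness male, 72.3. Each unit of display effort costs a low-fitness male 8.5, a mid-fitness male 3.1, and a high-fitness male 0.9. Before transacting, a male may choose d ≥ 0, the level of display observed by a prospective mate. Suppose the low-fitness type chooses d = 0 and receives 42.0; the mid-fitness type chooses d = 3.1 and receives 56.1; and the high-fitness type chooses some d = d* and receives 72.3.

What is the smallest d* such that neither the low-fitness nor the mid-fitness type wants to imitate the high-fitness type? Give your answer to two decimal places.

Low-fitness type (on-path payoff 42.0) won't mimic when 42.0 ≥ 72.3 − 8.5·d*, i.e. d* ≥ 3.56.
Mid-fitness type (on-path payoff 56.1 − 3.1×3.1 = 46.49) won't mimic when 46.49 ≥ 72.3 − 3.1·d*, i.e. d* ≥ 8.33.
Both must hold, so d* = max(3.56, 8.33) = 8.33. The mid-fitness type's constraint binds.

8.33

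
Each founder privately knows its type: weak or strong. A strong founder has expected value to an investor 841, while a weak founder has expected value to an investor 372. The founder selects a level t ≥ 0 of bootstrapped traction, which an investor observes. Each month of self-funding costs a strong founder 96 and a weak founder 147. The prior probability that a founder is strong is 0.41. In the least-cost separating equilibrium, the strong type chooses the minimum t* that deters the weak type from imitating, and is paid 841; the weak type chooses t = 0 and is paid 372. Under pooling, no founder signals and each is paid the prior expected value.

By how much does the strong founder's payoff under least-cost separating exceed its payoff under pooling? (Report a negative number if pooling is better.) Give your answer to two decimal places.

Least-cost separating signal: t* solves 372 = 841 − 147·t*, so t* = (841 − 372)/147 ≈ 3.1905.
Strong type's separating payoff: 841 − 96 × t* = 841 − 96 × (841 − 372)/147 = 841 − 45024/147 ≈ 534.7143.
Pooling payoff: 0.41 × 841 + 0.59 × 372 = 564.29.
Difference: 534.7143 − 564.29 = -29.5757, i.e. -29.58 to two decimal places.
The strong type would prefer the pooling outcome.

-29.58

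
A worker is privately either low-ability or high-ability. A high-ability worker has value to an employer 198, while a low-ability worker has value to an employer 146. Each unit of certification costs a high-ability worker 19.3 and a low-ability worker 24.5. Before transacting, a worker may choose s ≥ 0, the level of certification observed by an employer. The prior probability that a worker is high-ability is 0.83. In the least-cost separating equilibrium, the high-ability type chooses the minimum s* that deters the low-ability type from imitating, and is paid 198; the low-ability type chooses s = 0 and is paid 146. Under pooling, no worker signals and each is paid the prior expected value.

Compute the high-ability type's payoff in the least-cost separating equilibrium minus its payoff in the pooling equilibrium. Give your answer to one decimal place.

-32.1

Least-cost separating signal: s* solves 146 = 198 − 24.5·s*, so s* = (198 − 146)/24.5 ≈ 2.1224.
High-ability type's separating payoff: 198 − 19.3 × s* = 198 − 19.3 × (198 − 146)/24.5 = 198 − 1003.6/24.5 ≈ 157.037.
Pooling payoff: 0.83 × 198 + 0.17 × 146 = 189.16.
Difference: 157.037 − 189.16 = -32.123, i.e. -32.1 to one decimal place.
The high-ability type would prefer the pooling outcome.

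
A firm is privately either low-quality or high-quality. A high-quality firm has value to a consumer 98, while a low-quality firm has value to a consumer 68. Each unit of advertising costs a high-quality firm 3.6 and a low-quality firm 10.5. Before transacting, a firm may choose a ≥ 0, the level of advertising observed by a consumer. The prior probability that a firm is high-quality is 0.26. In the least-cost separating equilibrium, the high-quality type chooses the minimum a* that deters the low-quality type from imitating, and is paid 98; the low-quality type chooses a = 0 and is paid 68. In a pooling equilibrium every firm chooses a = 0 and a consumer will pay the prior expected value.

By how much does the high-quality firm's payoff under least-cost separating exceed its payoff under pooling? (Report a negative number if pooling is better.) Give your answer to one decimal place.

11.9

Least-cost separating signal: a* solves 68 = 98 − 10.5·a*, so a* = (98 − 68)/10.5 ≈ 2.8571.
High-quality type's separating payoff: 98 − 3.6 × a* = 98 − 3.6 × (98 − 68)/10.5 = 98 − 108/10.5 ≈ 87.714.
Pooling payoff: 0.26 × 98 + 0.74 × 68 = 75.8.
Difference: 87.714 − 75.8 = 11.914, i.e. 11.9 to one decimal place.
The high-quality type prefers to separate.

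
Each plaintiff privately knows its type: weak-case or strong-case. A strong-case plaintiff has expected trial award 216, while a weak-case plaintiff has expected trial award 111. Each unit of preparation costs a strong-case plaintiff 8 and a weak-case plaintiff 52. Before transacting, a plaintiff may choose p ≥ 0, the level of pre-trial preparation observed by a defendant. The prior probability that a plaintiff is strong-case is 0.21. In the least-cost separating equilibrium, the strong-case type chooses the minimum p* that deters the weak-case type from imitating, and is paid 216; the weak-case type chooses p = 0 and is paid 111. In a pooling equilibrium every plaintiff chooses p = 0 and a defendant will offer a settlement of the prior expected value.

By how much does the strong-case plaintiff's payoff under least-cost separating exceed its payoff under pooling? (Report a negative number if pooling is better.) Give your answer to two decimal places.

66.80

Least-cost separating signal: p* solves 111 = 216 − 52·p*, so p* = (216 − 111)/52 ≈ 2.0192.
Strong-case type's separating payoff: 216 − 8 × p* = 216 − 8 × (216 − 111)/52 = 216 − 840/52 ≈ 199.8462.
Pooling payoff: 0.21 × 216 + 0.79 × 111 = 133.05.
Difference: 199.8462 − 133.05 = 66.7962, i.e. 66.80 to two decimal places.
The strong-case type prefers to separate.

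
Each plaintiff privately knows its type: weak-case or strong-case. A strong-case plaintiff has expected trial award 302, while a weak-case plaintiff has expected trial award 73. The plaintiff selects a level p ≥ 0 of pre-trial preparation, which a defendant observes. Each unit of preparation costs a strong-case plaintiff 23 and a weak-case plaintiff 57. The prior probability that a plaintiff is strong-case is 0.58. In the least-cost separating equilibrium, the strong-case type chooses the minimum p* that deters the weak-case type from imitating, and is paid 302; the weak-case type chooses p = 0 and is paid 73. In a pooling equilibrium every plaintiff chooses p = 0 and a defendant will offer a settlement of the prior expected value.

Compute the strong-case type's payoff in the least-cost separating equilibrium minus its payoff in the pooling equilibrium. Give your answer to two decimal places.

Least-cost separating signal: p* solves 73 = 302 − 57·p*, so p* = (302 − 73)/57 ≈ 4.0175.
Strong-case type's separating payoff: 302 − 23 × p* = 302 − 23 × (302 − 73)/57 = 302 − 5267/57 ≈ 209.5965.
Pooling payoff: 0.58 × 302 + 0.42 × 73 = 205.82.
Difference: 209.5965 − 205.82 = 3.7765, i.e. 3.78 to two decimal places.
The strong-case type prefers to separate.

3.78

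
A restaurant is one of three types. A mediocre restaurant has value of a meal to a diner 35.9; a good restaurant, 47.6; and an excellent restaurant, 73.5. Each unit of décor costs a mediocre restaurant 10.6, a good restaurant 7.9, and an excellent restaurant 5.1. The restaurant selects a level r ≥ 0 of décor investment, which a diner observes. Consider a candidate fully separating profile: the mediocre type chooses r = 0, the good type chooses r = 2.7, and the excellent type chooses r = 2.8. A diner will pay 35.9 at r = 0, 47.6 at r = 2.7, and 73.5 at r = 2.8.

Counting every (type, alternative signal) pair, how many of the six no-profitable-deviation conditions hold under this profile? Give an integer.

3

Excellent (own payoff 73.5 − 5.1×2.8 = 59.22): to r=0 gives 35.9 → no gain ✓; to r=2.7 gives 47.6 − 5.1×2.7 = 33.83 → no gain ✓.
Good (own payoff 47.6 − 7.9×2.7 = 26.27): to r=0 gives 35.9 → profitable ✗; to r=2.8 gives 73.5 − 7.9×2.8 = 51.38 → profitable ✗.
Mediocre (own payoff 35.9): to r=2.7 gives 47.6 − 10.6×2.7 = 18.98 → no gain ✓; to r=2.8 gives 73.5 − 10.6×2.8 = 43.82 → profitable ✗.
3 of the 6 constraints hold; not an equilibrium.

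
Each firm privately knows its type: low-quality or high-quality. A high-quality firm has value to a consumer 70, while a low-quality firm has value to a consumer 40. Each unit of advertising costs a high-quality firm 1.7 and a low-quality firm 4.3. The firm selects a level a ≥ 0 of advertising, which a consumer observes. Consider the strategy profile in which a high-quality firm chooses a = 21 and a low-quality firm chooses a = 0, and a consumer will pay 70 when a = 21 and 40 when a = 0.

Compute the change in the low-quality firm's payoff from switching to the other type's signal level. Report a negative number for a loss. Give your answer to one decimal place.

-60.3

Playing a = 0 the low-quality firm receives 40.
Deviating to a = 21 brings payment 70 at cost 4.3 × 21 = 90.3, netting -20.3.
Gain from deviating: -20.3 − 40 = -60.3.
The gain is negative, so the low-quality type's incentive-compatibility constraint is satisfied.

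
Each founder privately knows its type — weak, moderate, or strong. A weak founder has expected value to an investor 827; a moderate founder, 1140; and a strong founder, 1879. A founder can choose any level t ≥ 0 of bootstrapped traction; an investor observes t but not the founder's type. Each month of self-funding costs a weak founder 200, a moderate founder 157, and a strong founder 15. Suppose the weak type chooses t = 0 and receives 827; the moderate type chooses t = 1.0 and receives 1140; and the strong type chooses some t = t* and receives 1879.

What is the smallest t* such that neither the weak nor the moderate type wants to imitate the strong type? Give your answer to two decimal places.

5.71

Weak type (on-path payoff 827) won't mimic when 827 ≥ 1879 − 200·t*, i.e. t* ≥ 5.26.
Moderate type (on-path payoff 1140 − 157×1.0 = 983) won't mimic when 983 ≥ 1879 − 157·t*, i.e. t* ≥ 5.71.
Both must hold, so t* = max(5.26, 5.71) = 5.71. The moderate type's constraint binds.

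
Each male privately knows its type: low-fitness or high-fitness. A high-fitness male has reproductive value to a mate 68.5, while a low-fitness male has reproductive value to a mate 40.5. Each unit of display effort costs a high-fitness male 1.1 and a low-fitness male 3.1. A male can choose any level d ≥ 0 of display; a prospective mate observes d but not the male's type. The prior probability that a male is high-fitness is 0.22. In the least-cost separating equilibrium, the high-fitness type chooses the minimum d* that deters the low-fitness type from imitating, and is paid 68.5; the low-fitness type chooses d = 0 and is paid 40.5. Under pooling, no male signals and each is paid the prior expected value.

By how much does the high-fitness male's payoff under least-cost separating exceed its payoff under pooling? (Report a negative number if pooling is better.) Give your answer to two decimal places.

11.90

Least-cost separating signal: d* solves 40.5 = 68.5 − 3.1·d*, so d* = (68.5 − 40.5)/3.1 ≈ 9.0323.
High-fitness type's separating payoff: 68.5 − 1.1 × d* = 68.5 − 1.1 × (68.5 − 40.5)/3.1 = 68.5 − 30.8/3.1 ≈ 58.5645.
Pooling payoff: 0.22 × 68.5 + 0.78 × 40.5 = 46.66.
Difference: 58.5645 − 46.66 = 11.9045, i.e. 11.90 to two decimal places.
The high-fitness type prefers to separate.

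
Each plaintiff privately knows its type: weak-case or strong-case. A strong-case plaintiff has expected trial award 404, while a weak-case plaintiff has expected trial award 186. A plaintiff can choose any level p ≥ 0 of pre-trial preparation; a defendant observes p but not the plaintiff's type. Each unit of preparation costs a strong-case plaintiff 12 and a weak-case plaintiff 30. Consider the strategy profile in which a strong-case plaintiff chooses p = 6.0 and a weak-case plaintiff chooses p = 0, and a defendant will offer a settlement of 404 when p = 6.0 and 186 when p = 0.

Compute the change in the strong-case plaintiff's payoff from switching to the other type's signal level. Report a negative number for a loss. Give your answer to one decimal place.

Playing p = 6.0 the strong-case plaintiff receives 404 − 12 × 6.0 = 332.
Deviating to p = 0 yields 186 instead.
Gain from deviating: 186 − 332 = -146.0.
The gain is negative, so the strong-case type's incentive-compatibility constraint is satisfied.

-146.0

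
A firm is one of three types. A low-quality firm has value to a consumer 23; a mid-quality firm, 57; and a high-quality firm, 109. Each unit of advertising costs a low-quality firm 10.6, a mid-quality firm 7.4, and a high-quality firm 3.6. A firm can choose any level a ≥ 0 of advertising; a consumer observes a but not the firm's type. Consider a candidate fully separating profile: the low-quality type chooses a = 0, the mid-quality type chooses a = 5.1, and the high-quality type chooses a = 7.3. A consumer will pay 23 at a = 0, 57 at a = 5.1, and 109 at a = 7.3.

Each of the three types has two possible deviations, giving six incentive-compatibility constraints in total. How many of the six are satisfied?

Mid-quality (own payoff 57 − 7.4×5.1 = 19.26): to a=0 gives 23 → profitable ✗; to a=7.3 gives 109 − 7.4×7.3 = 54.98 → profitable ✗.
High-quality (own payoff 109 − 3.6×7.3 = 82.72): to a=0 gives 23 → no gain ✓; to a=5.1 gives 57 − 3.6×5.1 = 38.64 → no gain ✓.
Low-quality (own payoff 23): to a=5.1 gives 57 − 10.6×5.1 = 2.94 → no gain ✓; to a=7.3 gives 109 − 10.6×7.3 = 31.62 → profitable ✗.
3 of the 6 constraints hold; not an equilibrium.

3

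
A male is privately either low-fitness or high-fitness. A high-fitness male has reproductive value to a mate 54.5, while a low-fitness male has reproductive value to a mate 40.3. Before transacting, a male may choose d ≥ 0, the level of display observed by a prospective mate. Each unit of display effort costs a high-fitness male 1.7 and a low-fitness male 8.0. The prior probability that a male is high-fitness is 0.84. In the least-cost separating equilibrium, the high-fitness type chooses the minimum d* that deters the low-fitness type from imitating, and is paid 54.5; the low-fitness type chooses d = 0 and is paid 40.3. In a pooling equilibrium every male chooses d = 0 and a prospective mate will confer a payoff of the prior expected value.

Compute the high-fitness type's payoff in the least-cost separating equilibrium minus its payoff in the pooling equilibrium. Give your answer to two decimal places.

-0.75

Least-cost separating signal: d* solves 40.3 = 54.5 − 8.0·d*, so d* = (54.5 − 40.3)/8.0 = 1.775.
High-fitness type's separating payoff: 54.5 − 1.7 × d* = 54.5 − 1.7 × (54.5 − 40.3)/8.0 = 54.5 − 24.14/8.0 = 51.4825.
Pooling payoff: 0.84 × 54.5 + 0.16 × 40.3 = 52.228.
Difference: 51.4825 − 52.228 = -0.7455, i.e. -0.75 to two decimal places.
The high-fitness type would prefer the pooling outcome.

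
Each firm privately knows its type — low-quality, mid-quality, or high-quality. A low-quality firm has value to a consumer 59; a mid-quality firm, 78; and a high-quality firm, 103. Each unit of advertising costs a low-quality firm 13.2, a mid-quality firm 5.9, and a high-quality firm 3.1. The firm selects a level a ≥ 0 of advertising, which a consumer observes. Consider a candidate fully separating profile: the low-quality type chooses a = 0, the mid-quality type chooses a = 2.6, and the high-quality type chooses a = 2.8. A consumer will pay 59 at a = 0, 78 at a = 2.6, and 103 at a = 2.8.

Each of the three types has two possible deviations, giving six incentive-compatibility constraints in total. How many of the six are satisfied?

Mid-quality (own payoff 78 − 5.9×2.6 = 62.66): to a=0 gives 59 → no gain ✓; to a=2.8 gives 103 − 5.9×2.8 = 86.48 → profitable ✗.
High-quality (own payoff 103 − 3.1×2.8 = 94.32): to a=0 gives 59 → no gain ✓; to a=2.6 gives 78 − 3.1×2.6 = 69.94 → no gain ✓.
Low-quality (own payoff 59): to a=2.6 gives 78 − 13.2×2.6 = 43.68 → no gain ✓; to a=2.8 gives 103 − 13.2×2.8 = 66.04 → profitable ✗.
4 of the 6 constraints hold; not an equilibrium.

4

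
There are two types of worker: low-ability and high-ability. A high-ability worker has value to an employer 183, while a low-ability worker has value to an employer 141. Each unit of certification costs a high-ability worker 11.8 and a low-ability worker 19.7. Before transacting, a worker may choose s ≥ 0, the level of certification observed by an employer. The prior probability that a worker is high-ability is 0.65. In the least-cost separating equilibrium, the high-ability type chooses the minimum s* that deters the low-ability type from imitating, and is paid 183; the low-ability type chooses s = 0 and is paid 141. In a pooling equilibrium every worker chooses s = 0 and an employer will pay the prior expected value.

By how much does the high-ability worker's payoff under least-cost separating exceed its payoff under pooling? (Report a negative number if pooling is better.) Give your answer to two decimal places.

Least-cost separating signal: s* solves 141 = 183 − 19.7·s*, so s* = (183 − 141)/19.7 ≈ 2.1320.
High-ability type's separating payoff: 183 − 11.8 × s* = 183 − 11.8 × (183 − 141)/19.7 = 183 − 495.6/19.7 ≈ 157.8426.
Pooling payoff: 0.65 × 183 + 0.35 × 141 = 168.3.
Difference: 157.8426 − 168.3 = -10.4574, i.e. -10.46 to two decimal places.
The high-ability type would prefer the pooling outcome.

-10.46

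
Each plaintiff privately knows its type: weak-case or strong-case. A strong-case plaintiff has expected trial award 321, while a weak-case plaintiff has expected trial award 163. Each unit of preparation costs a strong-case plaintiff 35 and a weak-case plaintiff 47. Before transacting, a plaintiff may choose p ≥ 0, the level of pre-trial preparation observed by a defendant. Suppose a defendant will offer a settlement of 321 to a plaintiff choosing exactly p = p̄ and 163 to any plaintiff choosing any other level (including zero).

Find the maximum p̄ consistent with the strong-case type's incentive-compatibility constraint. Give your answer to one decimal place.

4.5

Choosing p̄ yields the strong-case type 321 − 35·p̄; choosing zero yields 163.
The strong-case type is indifferent at 321 − 35·p̄ = 163, i.e. p̄ = (321 − 163) / 35 ≈ 4.5.
For any p̄ above 4.5 the strong-case type would rather pool at zero, so separation collapses.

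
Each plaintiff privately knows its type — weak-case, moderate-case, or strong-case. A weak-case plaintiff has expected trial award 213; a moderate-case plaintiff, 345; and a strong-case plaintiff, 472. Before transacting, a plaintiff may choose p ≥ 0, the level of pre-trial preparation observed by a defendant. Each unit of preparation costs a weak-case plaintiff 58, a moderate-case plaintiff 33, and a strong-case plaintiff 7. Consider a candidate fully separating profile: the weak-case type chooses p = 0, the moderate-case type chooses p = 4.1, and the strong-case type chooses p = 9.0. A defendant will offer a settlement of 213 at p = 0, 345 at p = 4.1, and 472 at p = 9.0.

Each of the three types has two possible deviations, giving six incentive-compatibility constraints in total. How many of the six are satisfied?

Moderate-case (own payoff 345 − 33×4.1 = 209.7): to p=0 gives 213 → profitable ✗; to p=9.0 gives 472 − 33×9.0 = 175 → no gain ✓.
Weak-case (own payoff 213): to p=4.1 gives 345 − 58×4.1 = 107.2 → no gain ✓; to p=9.0 gives 472 − 58×9.0 = -50 → no gain ✓.
Strong-case (own payoff 472 − 7×9.0 = 409): to p=0 gives 213 → no gain ✓; to p=4.1 gives 345 − 7×4.1 = 316.3 → no gain ✓.
5 of the 6 constraints hold; not an equilibrium.

5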